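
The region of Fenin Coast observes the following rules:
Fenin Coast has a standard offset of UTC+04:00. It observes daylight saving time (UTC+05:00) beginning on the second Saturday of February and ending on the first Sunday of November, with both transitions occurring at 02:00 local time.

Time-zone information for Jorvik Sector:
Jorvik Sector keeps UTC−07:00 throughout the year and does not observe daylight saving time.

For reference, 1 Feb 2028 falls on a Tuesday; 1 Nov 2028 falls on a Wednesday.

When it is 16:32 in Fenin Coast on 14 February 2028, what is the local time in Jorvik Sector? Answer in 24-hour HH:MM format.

1 February 2028 is a Tuesday, so the first Saturday is February 5 and the second is February 12.
1 November 2028 is a Wednesday, so the first Sunday is November 5.
Daylight saving runs 12 February – 5 November; 14 February 2028 is inside that window, so Fenin Coast is at UTC+05:00.
16:32 Fenin Coast − 5h = 11:32 UTC.
Jorvik Sector stays on UTC−07:00 all year.
11:32 UTC − 7h = 04:32 Jorvik Sector.

04:32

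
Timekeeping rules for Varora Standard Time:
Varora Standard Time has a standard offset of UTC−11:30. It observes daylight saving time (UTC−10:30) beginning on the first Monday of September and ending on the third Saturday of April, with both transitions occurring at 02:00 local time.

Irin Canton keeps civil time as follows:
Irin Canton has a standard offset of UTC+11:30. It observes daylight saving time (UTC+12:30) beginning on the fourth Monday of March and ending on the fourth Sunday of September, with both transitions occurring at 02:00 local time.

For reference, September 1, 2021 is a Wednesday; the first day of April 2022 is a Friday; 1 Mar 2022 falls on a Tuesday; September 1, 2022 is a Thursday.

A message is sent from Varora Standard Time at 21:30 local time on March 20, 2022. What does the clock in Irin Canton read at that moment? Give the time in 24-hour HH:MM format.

1 September 2021 is a Wednesday, so the first Monday is September 6.
1 April 2022 is a Friday, so the first Saturday is April 2 and the third is April 16.
March 20, 2022 falls between 6 September 2021 and 16 April 2022, so daylight saving is in effect and Varora Standard Time is at UTC−10:30.
21:30 Varora Standard Time + 10h30m = 08:00 UTC (rolling into the next day, 21 March 2022).
1 March 2022 is a Tuesday, so the first Monday is March 7 and the fourth is March 28.
1 September 2022 is a Thursday, so the first Sunday is September 4 and the fourth is September 25.
At the standard offset (UTC+11:30), 08:00 UTC + 11h30m = 19:30 Irin Canton standard time.
The standard-time date in Irin Canton, March 21, 2022, does not fall between 28 March and 25 September, so daylight saving is not in effect and Irin Canton is at UTC+11:30.
08:00 UTC + 11h30m = 19:30 Irin Canton.

19:30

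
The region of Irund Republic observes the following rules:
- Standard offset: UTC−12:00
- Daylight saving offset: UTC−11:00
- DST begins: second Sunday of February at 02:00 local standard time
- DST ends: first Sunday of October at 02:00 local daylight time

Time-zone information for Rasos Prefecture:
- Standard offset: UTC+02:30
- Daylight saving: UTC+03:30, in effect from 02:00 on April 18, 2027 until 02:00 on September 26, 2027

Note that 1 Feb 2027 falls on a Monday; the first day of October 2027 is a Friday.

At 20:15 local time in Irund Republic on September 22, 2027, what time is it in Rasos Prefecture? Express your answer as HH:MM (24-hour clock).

1 February 2027 is a Monday, so the first Sunday is February 7 and the second is February 14.
1 October 2027 is a Friday, so the first Sunday is October 3.
September 22, 2027 falls between 14 February and 3 October, so daylight saving is in effect and Irund Republic is at UTC−11:00.
20:15 Irund Republic + 11h = 07:15 UTC (rolling into the next day, 23 September 2027).
At the standard offset (UTC+02:30), 07:15 UTC + 2h30m = 09:45 Rasos Prefecture standard time.
Daylight saving runs 18 April – 26 September; the standard-time date in Rasos Prefecture, September 23, 2027, is inside that window, so Rasos Prefecture is at UTC+03:30.
07:15 UTC + 3h30m = 10:45 Rasos Prefecture.

10:45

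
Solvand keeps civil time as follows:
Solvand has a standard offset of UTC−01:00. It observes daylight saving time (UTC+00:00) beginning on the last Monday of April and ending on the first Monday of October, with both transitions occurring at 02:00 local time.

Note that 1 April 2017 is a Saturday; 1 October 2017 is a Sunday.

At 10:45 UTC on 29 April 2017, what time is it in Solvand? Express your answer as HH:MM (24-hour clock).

10:45

1 April 2017 is a Saturday, so Mondays fall on 3, 10, 17, 24; the last is April 24.
1 October 2017 is a Sunday, so the first Monday is October 2.
At the standard offset (UTC−01:00), 10:45 UTC − 1h = 09:45 Solvand standard time.
Daylight saving runs 24 April – 2 October; the standard-time date in Solvand, 29 April 2017, is inside that window, so Solvand is at UTC+00:00.
10:45 UTC + 0h = 10:45 local.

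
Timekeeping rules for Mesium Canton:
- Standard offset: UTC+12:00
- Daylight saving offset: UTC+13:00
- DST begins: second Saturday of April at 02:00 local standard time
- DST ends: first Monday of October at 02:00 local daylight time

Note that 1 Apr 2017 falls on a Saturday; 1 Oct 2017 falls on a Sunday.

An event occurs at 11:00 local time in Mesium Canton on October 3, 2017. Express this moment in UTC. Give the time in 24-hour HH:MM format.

23:00

1 April 2017 is a Saturday, so the first Saturday is April 1 and the second is April 8.
1 October 2017 is a Sunday, so the first Monday is October 2.
October 3, 2017 does not fall between 8 April and 2 October, so daylight saving is not in effect and Mesium Canton is at UTC+12:00.
11:00 local − 12h = 23:00 UTC (rolling into the previous day, 2 October 2017).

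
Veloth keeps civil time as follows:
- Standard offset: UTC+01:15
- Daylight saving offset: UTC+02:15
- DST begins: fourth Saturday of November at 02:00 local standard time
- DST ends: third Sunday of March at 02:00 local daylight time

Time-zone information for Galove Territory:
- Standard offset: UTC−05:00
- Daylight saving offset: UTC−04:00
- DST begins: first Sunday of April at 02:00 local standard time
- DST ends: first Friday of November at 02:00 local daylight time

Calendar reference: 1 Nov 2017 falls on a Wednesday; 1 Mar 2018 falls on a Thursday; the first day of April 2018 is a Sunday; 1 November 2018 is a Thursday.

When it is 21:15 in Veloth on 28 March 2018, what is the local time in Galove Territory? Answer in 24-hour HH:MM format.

1 November 2017 is a Wednesday, so the first Saturday is November 4 and the fourth is November 25.
1 March 2018 is a Thursday, so the first Sunday is March 4 and the third is March 18.
28 March 2018 does not fall between 25 November 2017 and 18 March 2018, so daylight saving is not in effect and Veloth is at UTC+01:15.
21:15 Veloth − 1h15m = 20:00 UTC.
1 April 2018 is a Sunday, so the first Sunday is April 1.
1 November 2018 is a Thursday, so the first Friday is November 2.
At the standard offset (UTC−05:00), 20:00 UTC − 5h = 15:00 Galove Territory standard time.
The standard-time date in Galove Territory, 28 March 2018, is outside the daylight-saving period (1 April – 2 November), so Galove Territory is on standard time, UTC−05:00.
20:00 UTC − 5h = 15:00 Galove Territory.

15:00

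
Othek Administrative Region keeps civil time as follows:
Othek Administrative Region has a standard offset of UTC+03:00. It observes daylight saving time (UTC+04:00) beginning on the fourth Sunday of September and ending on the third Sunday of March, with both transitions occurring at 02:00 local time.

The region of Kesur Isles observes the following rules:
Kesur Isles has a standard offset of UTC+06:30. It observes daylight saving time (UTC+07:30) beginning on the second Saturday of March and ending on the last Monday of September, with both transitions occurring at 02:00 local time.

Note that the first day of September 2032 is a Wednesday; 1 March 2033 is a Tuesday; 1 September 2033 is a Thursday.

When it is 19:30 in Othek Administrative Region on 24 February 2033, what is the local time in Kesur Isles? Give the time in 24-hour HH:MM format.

22:00

1 September 2032 is a Wednesday, so the first Sunday is September 5 and the fourth is September 26.
1 March 2033 is a Tuesday, so the first Sunday is March 6 and the third is March 20.
24 February 2033 falls between 26 September 2032 and 20 March 2033, so daylight saving is in effect and Othek Administrative Region is at UTC+04:00.
19:30 Othek Administrative Region − 4h = 15:30 UTC.
1 March 2033 is a Tuesday, so the first Saturday is March 5 and the second is March 12.
1 September 2033 is a Thursday, so Mondays fall on 5, 12, 19, 26; the last is September 26.
At the standard offset (UTC+06:30), 15:30 UTC + 6h30m = 22:00 Kesur Isles standard time.
The standard-time date in Kesur Isles, 24 February 2033, does not fall between 12 March and 26 September, so daylight saving is not in effect and Kesur Isles is at UTC+06:30.
15:30 UTC + 6h30m = 22:00 Kesur Isles.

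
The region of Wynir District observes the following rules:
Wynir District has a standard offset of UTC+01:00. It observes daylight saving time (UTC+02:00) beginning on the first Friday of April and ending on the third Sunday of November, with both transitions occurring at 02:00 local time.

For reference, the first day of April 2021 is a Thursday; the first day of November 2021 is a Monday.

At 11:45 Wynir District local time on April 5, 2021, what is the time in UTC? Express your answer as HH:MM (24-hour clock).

09:45

1 April 2021 is a Thursday, so the first Friday is April 2.
1 November 2021 is a Monday, so the first Sunday is November 7 and the third is November 21.
April 5, 2021 falls between 2 April and 21 November, so daylight saving is in effect and Wynir District is at UTC+02:00.
11:45 local − 2h = 09:45 UTC.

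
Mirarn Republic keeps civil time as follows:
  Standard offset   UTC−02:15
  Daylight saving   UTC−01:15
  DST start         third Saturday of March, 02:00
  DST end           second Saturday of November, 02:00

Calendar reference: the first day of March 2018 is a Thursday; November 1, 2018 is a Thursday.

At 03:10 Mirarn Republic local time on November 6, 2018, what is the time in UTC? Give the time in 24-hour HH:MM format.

1 March 2018 is a Thursday, so the first Saturday is March 3 and the third is March 17.
1 November 2018 is a Thursday, so the first Saturday is November 3 and the second is November 10.
November 6, 2018 falls between 17 March and 10 November, so daylight saving is in effect and Mirarn Republic is at UTC−01:15.
03:10 local + 1h15m = 04:25 UTC.

04:25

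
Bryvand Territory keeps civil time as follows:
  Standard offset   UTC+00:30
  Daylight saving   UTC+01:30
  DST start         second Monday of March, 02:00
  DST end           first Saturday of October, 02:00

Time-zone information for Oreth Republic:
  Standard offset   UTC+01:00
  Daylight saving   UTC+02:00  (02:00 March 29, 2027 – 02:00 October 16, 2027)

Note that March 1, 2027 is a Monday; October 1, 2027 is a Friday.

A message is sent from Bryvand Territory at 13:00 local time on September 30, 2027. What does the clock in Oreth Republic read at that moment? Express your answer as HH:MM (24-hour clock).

1 March 2027 is a Monday, so the first Monday is March 1 and the second is March 8.
1 October 2027 is a Friday, so the first Saturday is October 2.
Daylight saving runs 8 March – 2 October; September 30, 2027 is inside that window, so Bryvand Territory is at UTC+01:30.
13:00 Bryvand Territory − 1h30m = 11:30 UTC.
At the standard offset (UTC+01:00), 11:30 UTC + 1h = 12:30 Oreth Republic standard time.
Daylight saving runs 29 March – 16 October; the standard-time date in Oreth Republic, September 30, 2027, is inside that window, so Oreth Republic is at UTC+02:00.
11:30 UTC + 2h = 13:30 Oreth Republic.

13:30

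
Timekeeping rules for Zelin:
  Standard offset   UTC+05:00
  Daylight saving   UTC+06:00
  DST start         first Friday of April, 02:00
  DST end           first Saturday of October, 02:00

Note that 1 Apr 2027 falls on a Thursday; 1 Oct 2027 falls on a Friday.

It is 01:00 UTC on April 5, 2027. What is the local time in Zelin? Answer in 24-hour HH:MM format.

1 April 2027 is a Thursday, so the first Friday is April 2.
1 October 2027 is a Friday, so the first Saturday is October 2.
At the standard offset (UTC+05:00), 01:00 UTC + 5h = 06:00 Zelin standard time.
The standard-time date in Zelin, April 5, 2027, falls between 2 April and 2 October, so daylight saving is in effect and Zelin is at UTC+06:00.
01:00 UTC + 6h = 07:00 local.

07:00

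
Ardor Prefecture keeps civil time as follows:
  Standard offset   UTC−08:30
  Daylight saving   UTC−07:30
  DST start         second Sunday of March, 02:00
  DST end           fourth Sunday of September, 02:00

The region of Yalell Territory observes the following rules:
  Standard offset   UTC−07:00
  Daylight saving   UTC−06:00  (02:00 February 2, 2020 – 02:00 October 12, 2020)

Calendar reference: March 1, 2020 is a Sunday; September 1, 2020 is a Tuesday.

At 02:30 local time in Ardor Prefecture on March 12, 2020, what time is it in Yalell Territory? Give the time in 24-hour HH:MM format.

04:00

1 March 2020 is a Sunday, so the first Sunday is March 1 and the second is March 8.
1 September 2020 is a Tuesday, so the first Sunday is September 6 and the fourth is September 27.
March 12, 2020 falls between 8 March and 27 September, so daylight saving is in effect and Ardor Prefecture is at UTC−07:30.
02:30 Ardor Prefecture + 7h30m = 10:00 UTC.
At the standard offset (UTC−07:00), 10:00 UTC − 7h = 03:00 Yalell Territory standard time.
The standard-time date in Yalell Territory, March 12, 2020, falls between 2 February and 12 October, so daylight saving is in effect and Yalell Territory is at UTC−06:00.
10:00 UTC − 6h = 04:00 Yalell Territory.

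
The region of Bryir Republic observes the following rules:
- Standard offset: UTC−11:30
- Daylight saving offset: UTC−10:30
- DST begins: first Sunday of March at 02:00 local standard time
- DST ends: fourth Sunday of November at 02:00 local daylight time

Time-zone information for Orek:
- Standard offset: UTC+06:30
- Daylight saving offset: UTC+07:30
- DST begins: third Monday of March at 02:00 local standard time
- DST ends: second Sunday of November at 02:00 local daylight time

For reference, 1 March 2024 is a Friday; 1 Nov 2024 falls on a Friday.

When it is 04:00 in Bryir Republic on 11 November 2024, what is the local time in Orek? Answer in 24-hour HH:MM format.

21:00

1 March 2024 is a Friday, so the first Sunday is March 3.
1 November 2024 is a Friday, so the first Sunday is November 3 and the fourth is November 24.
11 November 2024 lies within the daylight-saving period (3 March – 24 November), so Bryir Republic is on daylight time, UTC−10:30.
04:00 Bryir Republic + 10h30m = 14:30 UTC.
1 March 2024 is a Friday, so the first Monday is March 4 and the third is March 18.
1 November 2024 is a Friday, so the first Sunday is November 3 and the second is November 10.
At the standard offset (UTC+06:30), 14:30 UTC + 6h30m = 21:00 Orek standard time.
The standard-time date in Orek, 11 November 2024, is outside the daylight-saving period (18 March – 10 November), so Orek is on standard time, UTC+06:30.
14:30 UTC + 6h30m = 21:00 Orek.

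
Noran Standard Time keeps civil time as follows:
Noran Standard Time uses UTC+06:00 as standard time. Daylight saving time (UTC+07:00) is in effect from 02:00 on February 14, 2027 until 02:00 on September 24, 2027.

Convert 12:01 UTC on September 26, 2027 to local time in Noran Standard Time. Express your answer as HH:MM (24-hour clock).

At the standard offset (UTC+06:00), 12:01 UTC + 6h = 18:01 Noran Standard Time standard time.
Daylight saving runs 14 February – 24 September; the standard-time date in Noran Standard Time, September 26, 2027, is outside that window, so Noran Standard Time is on standard time at UTC+06:00.
12:01 UTC + 6h = 18:01 local.

18:01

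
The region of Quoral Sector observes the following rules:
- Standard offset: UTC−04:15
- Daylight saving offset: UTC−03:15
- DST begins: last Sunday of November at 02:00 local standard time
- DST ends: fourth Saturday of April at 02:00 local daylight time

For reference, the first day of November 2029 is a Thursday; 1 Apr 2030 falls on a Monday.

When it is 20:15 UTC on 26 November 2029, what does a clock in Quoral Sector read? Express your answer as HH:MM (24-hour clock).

17:00

1 November 2029 is a Thursday, so Sundays fall on 4, 11, 18, 25; the last is November 25.
1 April 2030 is a Monday, so the first Saturday is April 6 and the fourth is April 27.
At the standard offset (UTC−04:15), 20:15 UTC − 4h15m = 16:00 Quoral Sector standard time.
The standard-time date in Quoral Sector, 26 November 2029, falls between 25 November 2029 and 27 April 2030, so daylight saving is in effect and Quoral Sector is at UTC−03:15.
20:15 UTC − 3h15m = 17:00 local.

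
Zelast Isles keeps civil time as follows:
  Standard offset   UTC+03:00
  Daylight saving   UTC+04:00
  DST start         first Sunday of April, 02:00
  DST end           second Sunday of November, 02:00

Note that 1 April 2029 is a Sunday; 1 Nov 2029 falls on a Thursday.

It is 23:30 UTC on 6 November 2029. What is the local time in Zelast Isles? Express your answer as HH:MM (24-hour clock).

03:30

1 April 2029 is a Sunday, so the first Sunday is April 1.
1 November 2029 is a Thursday, so the first Sunday is November 4 and the second is November 11.
At the standard offset (UTC+03:00), 23:30 UTC + 3h = 02:30 Zelast Isles standard time (rolling into the next day, 7 November 2029).
Daylight saving runs 1 April – 11 November; the standard-time date in Zelast Isles, 7 November 2029, is inside that window, so Zelast Isles is at UTC+04:00.
23:30 UTC + 4h = 03:30 local (rolling into the next day, 7 November 2029).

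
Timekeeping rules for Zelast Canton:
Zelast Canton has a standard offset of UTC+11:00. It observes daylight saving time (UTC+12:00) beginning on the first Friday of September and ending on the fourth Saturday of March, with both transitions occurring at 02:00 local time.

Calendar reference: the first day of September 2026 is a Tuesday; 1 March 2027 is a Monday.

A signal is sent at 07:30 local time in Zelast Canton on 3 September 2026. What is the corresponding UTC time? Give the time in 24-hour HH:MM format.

1 September 2026 is a Tuesday, so the first Friday is September 4.
1 March 2027 is a Monday, so the first Saturday is March 6 and the fourth is March 27.
3 September 2026 is outside the daylight-saving period (4 September 2026 – 27 March 2027), so Zelast Canton is on standard time, UTC+11:00.
07:30 local − 11h = 20:30 UTC (rolling into the previous day, 2 September 2026).

20:30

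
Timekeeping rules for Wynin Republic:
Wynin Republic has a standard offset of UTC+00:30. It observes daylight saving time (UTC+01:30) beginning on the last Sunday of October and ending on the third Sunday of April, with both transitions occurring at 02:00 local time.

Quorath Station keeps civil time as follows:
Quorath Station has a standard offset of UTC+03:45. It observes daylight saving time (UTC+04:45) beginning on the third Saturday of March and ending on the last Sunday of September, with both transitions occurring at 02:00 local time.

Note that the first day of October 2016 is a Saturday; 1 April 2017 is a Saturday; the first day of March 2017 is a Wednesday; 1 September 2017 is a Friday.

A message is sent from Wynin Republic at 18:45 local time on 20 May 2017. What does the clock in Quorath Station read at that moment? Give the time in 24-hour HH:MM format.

1 October 2016 is a Saturday, so Sundays fall on 2, 9, 16, 23, 30; the last is October 30.
1 April 2017 is a Saturday, so the first Sunday is April 2 and the third is April 16.
20 May 2017 does not fall between 30 October 2016 and 16 April 2017, so daylight saving is not in effect and Wynin Republic is at UTC+00:30.
18:45 Wynin Republic − 0h30m = 18:15 UTC.
1 March 2017 is a Wednesday, so the first Saturday is March 4 and the third is March 18.
1 September 2017 is a Friday, so Sundays fall on 3, 10, 17, 24; the last is September 24.
At the standard offset (UTC+03:45), 18:15 UTC + 3h45m = 22:00 Quorath Station standard time.
The standard-time date in Quorath Station, 20 May 2017, lies within the daylight-saving period (18 March – 24 September), so Quorath Station is on daylight time, UTC+04:45.
18:15 UTC + 4h45m = 23:00 Quorath Station.

23:00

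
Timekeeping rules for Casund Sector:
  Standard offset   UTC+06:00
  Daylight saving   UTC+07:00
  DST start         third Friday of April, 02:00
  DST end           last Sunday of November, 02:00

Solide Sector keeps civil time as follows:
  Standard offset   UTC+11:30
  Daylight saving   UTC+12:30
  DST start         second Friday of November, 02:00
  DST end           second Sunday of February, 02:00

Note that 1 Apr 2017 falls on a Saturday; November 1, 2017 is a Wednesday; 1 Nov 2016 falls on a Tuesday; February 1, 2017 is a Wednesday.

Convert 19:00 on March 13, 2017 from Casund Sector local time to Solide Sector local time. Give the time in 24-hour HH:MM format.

1 April 2017 is a Saturday, so the first Friday is April 7 and the third is April 21.
1 November 2017 is a Wednesday, so Sundays fall on 5, 12, 19, 26; the last is November 26.
March 13, 2017 does not fall between 21 April and 26 November, so daylight saving is not in effect and Casund Sector is at UTC+06:00.
19:00 Casund Sector − 6h = 13:00 UTC.
1 November 2016 is a Tuesday, so the first Friday is November 4 and the second is November 11.
1 February 2017 is a Wednesday, so the first Sunday is February 5 and the second is February 12.
At the standard offset (UTC+11:30), 13:00 UTC + 11h30m = 00:30 Solide Sector standard time (rolling into the next day, 14 March 2017).
Daylight saving runs 11 November 2016 – 12 February 2017; the standard-time date in Solide Sector, March 14, 2017, is outside that window, so Solide Sector is on standard time at UTC+11:30.
13:00 UTC + 11h30m = 00:30 Solide Sector (rolling into the next day, 14 March 2017).

00:30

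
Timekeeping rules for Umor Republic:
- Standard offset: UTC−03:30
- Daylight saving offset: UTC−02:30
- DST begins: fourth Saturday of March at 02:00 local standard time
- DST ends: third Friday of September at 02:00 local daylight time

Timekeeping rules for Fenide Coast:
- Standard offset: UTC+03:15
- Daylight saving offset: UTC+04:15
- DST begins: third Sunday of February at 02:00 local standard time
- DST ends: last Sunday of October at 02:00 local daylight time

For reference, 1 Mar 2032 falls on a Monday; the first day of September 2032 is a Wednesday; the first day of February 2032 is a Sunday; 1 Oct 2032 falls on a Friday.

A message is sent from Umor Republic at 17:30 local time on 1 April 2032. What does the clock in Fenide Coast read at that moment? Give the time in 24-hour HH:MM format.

00:15

1 March 2032 is a Monday, so the first Saturday is March 6 and the fourth is March 27.
1 September 2032 is a Wednesday, so the first Friday is September 3 and the third is September 17.
Daylight saving runs 27 March – 17 September; 1 April 2032 is inside that window, so Umor Republic is at UTC−02:30.
17:30 Umor Republic + 2h30m = 20:00 UTC.
1 February 2032 is a Sunday, so the first Sunday is February 1 and the third is February 15.
1 October 2032 is a Friday, so Sundays fall on 3, 10, 17, 24, 31; the last is October 31.
At the standard offset (UTC+03:15), 20:00 UTC + 3h15m = 23:15 Fenide Coast standard time.
The standard-time date in Fenide Coast, 1 April 2032, falls between 15 February and 31 October, so daylight saving is in effect and Fenide Coast is at UTC+04:15.
20:00 UTC + 4h15m = 00:15 Fenide Coast (rolling into the next day, 2 April 2032).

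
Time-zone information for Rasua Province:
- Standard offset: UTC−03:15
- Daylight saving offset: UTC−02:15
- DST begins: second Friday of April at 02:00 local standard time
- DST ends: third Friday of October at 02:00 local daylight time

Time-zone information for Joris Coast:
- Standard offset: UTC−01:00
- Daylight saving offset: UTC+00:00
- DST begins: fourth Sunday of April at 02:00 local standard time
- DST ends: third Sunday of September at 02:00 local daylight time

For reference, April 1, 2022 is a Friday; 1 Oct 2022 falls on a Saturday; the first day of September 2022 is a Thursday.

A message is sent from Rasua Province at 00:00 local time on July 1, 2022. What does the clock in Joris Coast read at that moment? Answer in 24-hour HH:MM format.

02:15

1 April 2022 is a Friday, so the first Friday is April 1 and the second is April 8.
1 October 2022 is a Saturday, so the first Friday is October 7 and the third is October 21.
July 1, 2022 lies within the daylight-saving period (8 April – 21 October), so Rasua Province is on daylight time, UTC−02:15.
00:00 Rasua Province + 2h15m = 02:15 UTC.
1 April 2022 is a Friday, so the first Sunday is April 3 and the fourth is April 24.
1 September 2022 is a Thursday, so the first Sunday is September 4 and the third is September 18.
At the standard offset (UTC−01:00), 02:15 UTC − 1h = 01:15 Joris Coast standard time.
The standard-time date in Joris Coast, July 1, 2022, falls between 24 April and 18 September, so daylight saving is in effect and Joris Coast is at UTC+00:00.
02:15 UTC + 0h = 02:15 Joris Coast.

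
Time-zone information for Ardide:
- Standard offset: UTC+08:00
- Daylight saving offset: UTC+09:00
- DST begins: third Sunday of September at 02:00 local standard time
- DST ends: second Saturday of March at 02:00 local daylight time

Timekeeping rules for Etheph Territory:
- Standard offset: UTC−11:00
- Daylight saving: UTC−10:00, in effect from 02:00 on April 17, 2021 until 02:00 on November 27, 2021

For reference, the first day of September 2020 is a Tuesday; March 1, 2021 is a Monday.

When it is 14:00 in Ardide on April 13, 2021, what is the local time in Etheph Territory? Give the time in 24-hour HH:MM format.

1 September 2020 is a Tuesday, so the first Sunday is September 6 and the third is September 20.
1 March 2021 is a Monday, so the first Saturday is March 6 and the second is March 13.
April 13, 2021 is outside the daylight-saving period (20 September 2020 – 13 March 2021), so Ardide is on standard time, UTC+08:00.
14:00 Ardide − 8h = 06:00 UTC.
At the standard offset (UTC−11:00), 06:00 UTC − 11h = 19:00 Etheph Territory standard time (rolling into the previous day, 12 April 2021).
The standard-time date in Etheph Territory, April 12, 2021, is outside the daylight-saving period (17 April – 27 November), so Etheph Territory is on standard time, UTC−11:00.
06:00 UTC − 11h = 19:00 Etheph Territory (rolling into the previous day, 12 April 2021).

19:00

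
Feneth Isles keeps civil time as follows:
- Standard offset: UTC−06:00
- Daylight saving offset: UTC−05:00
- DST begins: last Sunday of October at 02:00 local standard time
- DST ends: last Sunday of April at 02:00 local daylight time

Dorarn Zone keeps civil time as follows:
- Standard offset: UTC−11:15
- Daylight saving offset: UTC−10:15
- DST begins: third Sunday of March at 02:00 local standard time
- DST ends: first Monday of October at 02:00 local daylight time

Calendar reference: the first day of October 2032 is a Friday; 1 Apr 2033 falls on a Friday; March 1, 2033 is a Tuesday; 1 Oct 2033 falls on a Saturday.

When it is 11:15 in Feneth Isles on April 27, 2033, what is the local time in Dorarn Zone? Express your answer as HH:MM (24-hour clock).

07:00

1 October 2032 is a Friday, so Sundays fall on 3, 10, 17, 24, 31; the last is October 31.
1 April 2033 is a Friday, so Sundays fall on 3, 10, 17, 24; the last is April 24.
April 27, 2033 is outside the daylight-saving period (31 October 2032 – 24 April 2033), so Feneth Isles is on standard time, UTC−06:00.
11:15 Feneth Isles + 6h = 17:15 UTC.
1 March 2033 is a Tuesday, so the first Sunday is March 6 and the third is March 20.
1 October 2033 is a Saturday, so the first Monday is October 3.
At the standard offset (UTC−11:15), 17:15 UTC − 11h15m = 06:00 Dorarn Zone standard time.
The standard-time date in Dorarn Zone, April 27, 2033, lies within the daylight-saving period (20 March – 3 October), so Dorarn Zone is on daylight time, UTC−10:15.
17:15 UTC − 10h15m = 07:00 Dorarn Zone.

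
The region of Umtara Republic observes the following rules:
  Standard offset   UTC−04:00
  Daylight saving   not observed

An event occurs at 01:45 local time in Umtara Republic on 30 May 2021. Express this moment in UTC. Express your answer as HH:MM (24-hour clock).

05:45

Umtara Republic stays on UTC−04:00 all year.
01:45 local + 4h = 05:45 UTC.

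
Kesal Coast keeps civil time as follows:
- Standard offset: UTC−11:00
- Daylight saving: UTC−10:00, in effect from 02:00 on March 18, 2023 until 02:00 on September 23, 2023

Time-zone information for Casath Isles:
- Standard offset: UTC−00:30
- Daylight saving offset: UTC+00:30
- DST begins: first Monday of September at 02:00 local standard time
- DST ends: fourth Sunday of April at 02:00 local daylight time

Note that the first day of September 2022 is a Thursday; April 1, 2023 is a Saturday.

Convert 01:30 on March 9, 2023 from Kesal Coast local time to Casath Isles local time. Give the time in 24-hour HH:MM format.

Daylight saving runs 18 March – 23 September; March 9, 2023 is outside that window, so Kesal Coast is on standard time at UTC−11:00.
01:30 Kesal Coast + 11h = 12:30 UTC.
1 September 2022 is a Thursday, so the first Monday is September 5.
1 April 2023 is a Saturday, so the first Sunday is April 2 and the fourth is April 23.
At the standard offset (UTC−00:30), 12:30 UTC − 0h30m = 12:00 Casath Isles standard time.
Daylight saving runs 5 September 2022 – 23 April 2023; the standard-time date in Casath Isles, March 9, 2023, is inside that window, so Casath Isles is at UTC+00:30.
12:30 UTC + 0h30m = 13:00 Casath Isles.

13:00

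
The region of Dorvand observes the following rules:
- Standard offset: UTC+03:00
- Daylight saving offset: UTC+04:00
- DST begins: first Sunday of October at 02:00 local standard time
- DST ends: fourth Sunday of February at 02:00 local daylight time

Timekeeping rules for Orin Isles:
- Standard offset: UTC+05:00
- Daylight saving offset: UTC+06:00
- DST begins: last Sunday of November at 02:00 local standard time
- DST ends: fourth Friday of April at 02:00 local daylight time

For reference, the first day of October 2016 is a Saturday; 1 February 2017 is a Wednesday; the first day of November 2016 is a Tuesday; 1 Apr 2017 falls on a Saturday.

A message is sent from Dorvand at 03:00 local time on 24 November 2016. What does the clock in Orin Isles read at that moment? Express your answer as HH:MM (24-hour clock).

04:00

1 October 2016 is a Saturday, so the first Sunday is October 2.
1 February 2017 is a Wednesday, so the first Sunday is February 5 and the fourth is February 26.
24 November 2016 lies within the daylight-saving period (2 October 2016 – 26 February 2017), so Dorvand is on daylight time, UTC+04:00.
03:00 Dorvand − 4h = 23:00 UTC (rolling into the previous day, 23 November 2016).
1 November 2016 is a Tuesday, so Sundays fall on 6, 13, 20, 27; the last is November 27.
1 April 2017 is a Saturday, so the first Friday is April 7 and the fourth is April 28.
At the standard offset (UTC+05:00), 23:00 UTC + 5h = 04:00 Orin Isles standard time (rolling into the next day, 24 November 2016).
Daylight saving runs 27 November 2016 – 28 April 2017; the standard-time date in Orin Isles, 24 November 2016, is outside that window, so Orin Isles is on standard time at UTC+05:00.
23:00 UTC + 5h = 04:00 Orin Isles (rolling into the next day, 24 November 2016).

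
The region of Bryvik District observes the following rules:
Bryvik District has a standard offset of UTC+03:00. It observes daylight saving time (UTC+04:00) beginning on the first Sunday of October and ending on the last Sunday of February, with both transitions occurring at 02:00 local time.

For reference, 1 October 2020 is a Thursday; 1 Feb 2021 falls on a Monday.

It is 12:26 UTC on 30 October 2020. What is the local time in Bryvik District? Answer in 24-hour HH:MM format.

16:26

1 October 2020 is a Thursday, so the first Sunday is October 4.
1 February 2021 is a Monday, so Sundays fall on 7, 14, 21, 28; the last is February 28.
At the standard offset (UTC+03:00), 12:26 UTC + 3h = 15:26 Bryvik District standard time.
The standard-time date in Bryvik District, 30 October 2020, falls between 4 October 2020 and 28 February 2021, so daylight saving is in effect and Bryvik District is at UTC+04:00.
12:26 UTC + 4h = 16:26 local.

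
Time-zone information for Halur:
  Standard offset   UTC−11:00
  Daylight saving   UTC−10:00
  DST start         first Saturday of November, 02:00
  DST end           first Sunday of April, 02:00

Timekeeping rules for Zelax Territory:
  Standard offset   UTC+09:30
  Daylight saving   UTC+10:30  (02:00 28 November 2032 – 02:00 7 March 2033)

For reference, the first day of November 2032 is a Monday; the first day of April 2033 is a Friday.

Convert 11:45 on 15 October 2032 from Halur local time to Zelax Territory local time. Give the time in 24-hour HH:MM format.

08:15

1 November 2032 is a Monday, so the first Saturday is November 6.
1 April 2033 is a Friday, so the first Sunday is April 3.
15 October 2032 is outside the daylight-saving period (6 November 2032 – 3 April 2033), so Halur is on standard time, UTC−11:00.
11:45 Halur + 11h = 22:45 UTC.
At the standard offset (UTC+09:30), 22:45 UTC + 9h30m = 08:15 Zelax Territory standard time (rolling into the next day, 16 October 2032).
The standard-time date in Zelax Territory, 16 October 2032, is outside the daylight-saving period (28 November 2032 – 7 March 2033), so Zelax Territory is on standard time, UTC+09:30.
22:45 UTC + 9h30m = 08:15 Zelax Territory (rolling into the next day, 16 October 2032).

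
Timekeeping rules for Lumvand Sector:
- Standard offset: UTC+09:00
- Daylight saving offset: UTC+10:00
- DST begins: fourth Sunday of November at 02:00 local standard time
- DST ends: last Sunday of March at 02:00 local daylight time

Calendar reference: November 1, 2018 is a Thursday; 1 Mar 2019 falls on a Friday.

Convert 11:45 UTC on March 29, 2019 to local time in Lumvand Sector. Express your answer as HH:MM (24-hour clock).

21:45

1 November 2018 is a Thursday, so the first Sunday is November 4 and the fourth is November 25.
1 March 2019 is a Friday, so Sundays fall on 3, 10, 17, 24, 31; the last is March 31.
At the standard offset (UTC+09:00), 11:45 UTC + 9h = 20:45 Lumvand Sector standard time.
The standard-time date in Lumvand Sector, March 29, 2019, falls between 25 November 2018 and 31 March 2019, so daylight saving is in effect and Lumvand Sector is at UTC+10:00.
11:45 UTC + 10h = 21:45 local.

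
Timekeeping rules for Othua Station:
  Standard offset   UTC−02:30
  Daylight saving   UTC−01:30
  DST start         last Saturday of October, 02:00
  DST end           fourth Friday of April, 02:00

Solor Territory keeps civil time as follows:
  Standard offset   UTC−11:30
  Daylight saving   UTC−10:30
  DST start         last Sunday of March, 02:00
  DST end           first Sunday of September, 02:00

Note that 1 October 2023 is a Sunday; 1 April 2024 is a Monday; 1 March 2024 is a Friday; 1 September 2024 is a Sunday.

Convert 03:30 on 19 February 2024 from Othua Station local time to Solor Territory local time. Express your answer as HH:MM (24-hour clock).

1 October 2023 is a Sunday, so Saturdays fall on 7, 14, 21, 28; the last is October 28.
1 April 2024 is a Monday, so the first Friday is April 5 and the fourth is April 26.
Daylight saving runs 28 October 2023 – 26 April 2024; 19 February 2024 is inside that window, so Othua Station is at UTC−01:30.
03:30 Othua Station + 1h30m = 05:00 UTC.
1 March 2024 is a Friday, so Sundays fall on 3, 10, 17, 24, 31; the last is March 31.
1 September 2024 is a Sunday, so the first Sunday is September 1.
At the standard offset (UTC−11:30), 05:00 UTC − 11h30m = 17:30 Solor Territory standard time (rolling into the previous day, 18 February 2024).
The standard-time date in Solor Territory, 18 February 2024, does not fall between 31 March and 1 September, so daylight saving is not in effect and Solor Territory is at UTC−11:30.
05:00 UTC − 11h30m = 17:30 Solor Territory (rolling into the previous day, 18 February 2024).

17:30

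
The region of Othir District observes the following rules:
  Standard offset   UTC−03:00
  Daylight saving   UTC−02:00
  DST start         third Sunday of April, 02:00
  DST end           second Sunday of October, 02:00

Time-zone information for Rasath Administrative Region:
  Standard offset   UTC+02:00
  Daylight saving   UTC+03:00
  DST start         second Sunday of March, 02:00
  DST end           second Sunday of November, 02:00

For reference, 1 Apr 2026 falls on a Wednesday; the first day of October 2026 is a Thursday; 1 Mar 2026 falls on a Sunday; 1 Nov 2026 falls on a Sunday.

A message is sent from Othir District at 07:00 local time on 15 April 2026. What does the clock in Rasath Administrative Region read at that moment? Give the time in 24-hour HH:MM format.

1 April 2026 is a Wednesday, so the first Sunday is April 5 and the third is April 19.
1 October 2026 is a Thursday, so the first Sunday is October 4 and the second is October 11.
15 April 2026 is outside the daylight-saving period (19 April – 11 October), so Othir District is on standard time, UTC−03:00.
07:00 Othir District + 3h = 10:00 UTC.
1 March 2026 is a Sunday, so the first Sunday is March 1 and the second is March 8.
1 November 2026 is a Sunday, so the first Sunday is November 1 and the second is November 8.
At the standard offset (UTC+02:00), 10:00 UTC + 2h = 12:00 Rasath Administrative Region standard time.
The standard-time date in Rasath Administrative Region, 15 April 2026, falls between 8 March and 8 November, so daylight saving is in effect and Rasath Administrative Region is at UTC+03:00.
10:00 UTC + 3h = 13:00 Rasath Administrative Region.

13:00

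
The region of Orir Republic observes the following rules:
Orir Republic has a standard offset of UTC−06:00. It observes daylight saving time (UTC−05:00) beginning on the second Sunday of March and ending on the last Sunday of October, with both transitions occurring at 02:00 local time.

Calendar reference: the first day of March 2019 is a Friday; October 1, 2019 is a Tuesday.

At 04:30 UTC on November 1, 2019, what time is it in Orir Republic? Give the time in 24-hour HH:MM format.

1 March 2019 is a Friday, so the first Sunday is March 3 and the second is March 10.
1 October 2019 is a Tuesday, so Sundays fall on 6, 13, 20, 27; the last is October 27.
At the standard offset (UTC−06:00), 04:30 UTC − 6h = 22:30 Orir Republic standard time (rolling into the previous day, 31 October 2019).
Daylight saving runs 10 March – 27 October; the standard-time date in Orir Republic, October 31, 2019, is outside that window, so Orir Republic is on standard time at UTC−06:00.
04:30 UTC − 6h = 22:30 local (rolling into the previous day, 31 October 2019).

22:30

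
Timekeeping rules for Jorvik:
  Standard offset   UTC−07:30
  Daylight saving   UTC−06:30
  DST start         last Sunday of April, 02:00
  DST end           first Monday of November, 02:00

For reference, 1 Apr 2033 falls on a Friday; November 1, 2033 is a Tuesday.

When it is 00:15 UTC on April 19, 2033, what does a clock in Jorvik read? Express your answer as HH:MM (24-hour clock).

1 April 2033 is a Friday, so Sundays fall on 3, 10, 17, 24; the last is April 24.
1 November 2033 is a Tuesday, so the first Monday is November 7.
At the standard offset (UTC−07:30), 00:15 UTC − 7h30m = 16:45 Jorvik standard time (rolling into the previous day, 18 April 2033).
Daylight saving runs 24 April – 7 November; the standard-time date in Jorvik, April 18, 2033, is outside that window, so Jorvik is on standard time at UTC−07:30.
00:15 UTC − 7h30m = 16:45 local (rolling into the previous day, 18 April 2033).

16:45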